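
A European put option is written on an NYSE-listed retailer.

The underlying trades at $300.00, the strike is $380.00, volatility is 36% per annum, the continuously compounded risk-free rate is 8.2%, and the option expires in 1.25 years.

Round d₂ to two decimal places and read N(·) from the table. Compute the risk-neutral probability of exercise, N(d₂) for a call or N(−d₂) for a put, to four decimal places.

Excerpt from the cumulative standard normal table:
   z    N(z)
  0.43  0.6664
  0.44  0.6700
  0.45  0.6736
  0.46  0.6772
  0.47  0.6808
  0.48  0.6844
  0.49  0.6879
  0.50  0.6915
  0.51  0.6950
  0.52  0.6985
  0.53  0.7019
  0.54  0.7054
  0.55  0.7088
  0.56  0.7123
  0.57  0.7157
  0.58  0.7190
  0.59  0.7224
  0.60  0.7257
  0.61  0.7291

σ√T = 0.36 × 1.1180 = 0.4025
d₁ = [ln(300/380) + (0.082 + 0.36²/2)·1.25] / 0.4025 = [-0.2364 + 0.1835] / 0.4025 = -0.1314 which rounds to -0.13
d₂ = d₁ − σ√T = -0.1314 − 0.4025 = -0.5339 which rounds to -0.53
Risk-neutral Pr[S_T < K] = N(−d₂) = N(0.53) = 0.7019

0.7019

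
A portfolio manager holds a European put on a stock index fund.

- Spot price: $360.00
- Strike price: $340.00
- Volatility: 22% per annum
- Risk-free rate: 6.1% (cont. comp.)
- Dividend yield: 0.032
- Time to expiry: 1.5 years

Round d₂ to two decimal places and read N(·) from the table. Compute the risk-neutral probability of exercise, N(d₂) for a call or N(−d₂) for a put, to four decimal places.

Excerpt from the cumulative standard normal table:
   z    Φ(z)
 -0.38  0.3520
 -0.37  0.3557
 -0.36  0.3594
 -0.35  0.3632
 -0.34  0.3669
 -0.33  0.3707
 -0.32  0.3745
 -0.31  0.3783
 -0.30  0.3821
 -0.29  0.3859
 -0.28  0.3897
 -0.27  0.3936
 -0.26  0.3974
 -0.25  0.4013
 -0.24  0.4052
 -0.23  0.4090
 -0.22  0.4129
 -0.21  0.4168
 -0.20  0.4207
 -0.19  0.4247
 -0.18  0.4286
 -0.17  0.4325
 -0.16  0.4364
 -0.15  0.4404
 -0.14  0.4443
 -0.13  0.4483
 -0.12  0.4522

T = 1.5;  σ√T = 0.2694
d₁ = [ln(360/340) + (0.061 − 0.032 + ½·0.22²)·1.5] / (σ√T) = (0.0572 + 0.0798) / 0.2694 = 0.5083 → 0.51
d₂ = 0.5083 − 0.2694 = 0.2389 → 0.24
Risk-neutral Pr[S_T < K] = N(−d₂) = N(-0.24) = 0.4052

0.4052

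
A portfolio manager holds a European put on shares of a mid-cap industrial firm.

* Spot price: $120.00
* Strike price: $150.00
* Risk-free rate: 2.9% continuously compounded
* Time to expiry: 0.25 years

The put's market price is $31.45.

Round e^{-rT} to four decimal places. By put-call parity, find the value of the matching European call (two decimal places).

exp(−rT) = exp(−0.029·0.25) = 0.9928
Put-call parity: C − P = S − K·e^(−rT) = 120 − 150·0.9928 = 120 − 148.9200 = -28.9200
C = P + (C − P) = 31.45 + (-28.9200) = 2.5300

$2.53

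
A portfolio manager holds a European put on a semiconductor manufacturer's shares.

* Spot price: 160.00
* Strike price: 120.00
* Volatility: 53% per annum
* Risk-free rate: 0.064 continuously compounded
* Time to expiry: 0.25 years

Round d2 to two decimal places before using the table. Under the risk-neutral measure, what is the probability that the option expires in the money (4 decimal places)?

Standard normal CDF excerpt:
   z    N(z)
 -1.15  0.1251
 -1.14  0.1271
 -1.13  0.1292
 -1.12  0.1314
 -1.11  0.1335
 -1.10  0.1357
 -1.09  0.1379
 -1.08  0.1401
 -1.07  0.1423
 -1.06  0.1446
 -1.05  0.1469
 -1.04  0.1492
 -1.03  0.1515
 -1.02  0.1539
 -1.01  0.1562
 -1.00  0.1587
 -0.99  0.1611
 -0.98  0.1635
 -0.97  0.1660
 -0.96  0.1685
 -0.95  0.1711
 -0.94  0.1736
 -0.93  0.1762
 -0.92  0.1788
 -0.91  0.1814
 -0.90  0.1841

σ√T = 0.53 × 0.5000 = 0.2650
d₁ = [ln(160/120) + (0.064 + 0.53²/2)·0.25] / 0.2650 = [0.2877 + 0.0511] / 0.2650 = 1.2785 which rounds to 1.28
d₂ = d₁ − σ√T = 1.2785 − 0.2650 = 1.0135 which rounds to 1.01
Pr(exercise) under Q = N(−d₂) = N(-1.01) = 0.1562

0.1562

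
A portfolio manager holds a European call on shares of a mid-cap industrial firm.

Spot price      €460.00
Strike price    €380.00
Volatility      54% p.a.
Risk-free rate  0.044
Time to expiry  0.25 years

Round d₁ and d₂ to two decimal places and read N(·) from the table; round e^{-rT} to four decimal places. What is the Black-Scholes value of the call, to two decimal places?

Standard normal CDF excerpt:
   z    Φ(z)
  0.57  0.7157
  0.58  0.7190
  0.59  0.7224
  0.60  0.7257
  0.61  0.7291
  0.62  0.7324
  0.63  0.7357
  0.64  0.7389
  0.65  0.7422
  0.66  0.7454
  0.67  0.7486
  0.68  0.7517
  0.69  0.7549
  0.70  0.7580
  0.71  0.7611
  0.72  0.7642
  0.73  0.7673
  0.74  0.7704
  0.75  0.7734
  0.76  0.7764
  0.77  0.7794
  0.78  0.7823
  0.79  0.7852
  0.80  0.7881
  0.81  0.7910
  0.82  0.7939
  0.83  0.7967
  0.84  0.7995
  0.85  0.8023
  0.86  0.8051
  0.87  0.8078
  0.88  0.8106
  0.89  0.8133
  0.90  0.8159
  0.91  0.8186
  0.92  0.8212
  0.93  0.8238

€98.84

T = 0.25;  σ√T = 0.2700
d₁ = [ln(460/380) + (0.044 + ½·0.54²)·0.25] / (σ√T) = (0.1911 + 0.0475) / 0.2700 = 0.8834 ⇒ 0.88
d₂ = 0.8834 − 0.2700 = 0.6134 ⇒ 0.61
exp(−rT) = exp(−0.044·0.25) = 0.9891
N(d₁) = N(0.88) = 0.8106;  N(d₂) = N(0.61) = 0.7291
C = 460·0.8106 − 380·0.9891·0.7291 = 372.8760 − 274.0381 = 98.8379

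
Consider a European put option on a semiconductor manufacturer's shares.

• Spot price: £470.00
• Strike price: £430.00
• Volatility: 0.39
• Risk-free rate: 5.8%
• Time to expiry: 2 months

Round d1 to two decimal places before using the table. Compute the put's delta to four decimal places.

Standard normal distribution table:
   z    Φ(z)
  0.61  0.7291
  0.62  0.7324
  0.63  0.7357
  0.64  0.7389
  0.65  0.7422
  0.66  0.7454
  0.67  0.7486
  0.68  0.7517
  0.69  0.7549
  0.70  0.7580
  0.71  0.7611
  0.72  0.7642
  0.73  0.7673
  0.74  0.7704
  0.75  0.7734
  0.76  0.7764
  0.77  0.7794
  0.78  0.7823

-0.2420

σ√T = 0.39 × 0.4082 = 0.1592
d₁ = [ln(470/430) + (0.058 + ½·0.39²)·0.1667] / (σ√T) = (0.0889 + 0.0223) / 0.1592 = 0.6990 ⇒ 0.70
N(d₁) = N(0.70) = 0.7580
Δ_put = N(d₁) − 1 = 0.7580 − 1 = -0.2420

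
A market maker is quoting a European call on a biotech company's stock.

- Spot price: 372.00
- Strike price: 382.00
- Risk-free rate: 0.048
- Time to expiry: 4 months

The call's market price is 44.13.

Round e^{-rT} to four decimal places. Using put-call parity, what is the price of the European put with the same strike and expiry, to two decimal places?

48.06

e^(−rT) = e^(−0.048·0.3333) = 0.9841
Put-call parity: C − P = S − K·e^(−rT) = 372 − 382·0.9841 = 372 − 375.9262 = -3.9262
P = C − (C − P) = 44.13 − (-3.9262) = 48.0562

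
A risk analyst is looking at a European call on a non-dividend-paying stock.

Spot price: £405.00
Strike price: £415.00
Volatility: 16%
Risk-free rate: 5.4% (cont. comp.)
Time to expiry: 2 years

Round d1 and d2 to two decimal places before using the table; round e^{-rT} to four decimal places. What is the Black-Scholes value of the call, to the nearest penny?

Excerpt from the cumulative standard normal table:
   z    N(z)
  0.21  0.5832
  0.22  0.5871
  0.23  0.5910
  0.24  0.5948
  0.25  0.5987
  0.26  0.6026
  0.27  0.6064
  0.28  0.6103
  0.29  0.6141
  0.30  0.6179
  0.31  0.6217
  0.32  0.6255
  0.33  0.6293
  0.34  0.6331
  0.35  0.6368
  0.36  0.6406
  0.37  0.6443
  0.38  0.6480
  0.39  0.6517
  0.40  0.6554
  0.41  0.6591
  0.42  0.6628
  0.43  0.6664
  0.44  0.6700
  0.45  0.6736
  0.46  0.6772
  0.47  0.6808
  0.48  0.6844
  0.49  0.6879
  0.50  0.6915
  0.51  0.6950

£52.71

σ√T = 0.16 × 1.4142 = 0.2263
d₁ = [ln(405/415) + (0.054 + 0.16²/2)·2] / 0.2263 = [-0.0244 + 0.1336] / 0.2263 = 0.4826 which rounds to 0.48
d₂ = d₁ − σ√T = 0.4826 − 0.2263 = 0.2564 which rounds to 0.26
exp(−rT) = exp(−0.054·2) = 0.8976
N(d₁) = N(0.48) = 0.6844;  N(d₂) = N(0.26) = 0.6026
C = 405·0.6844 − 415·0.8976·0.6026 = 277.1820 − 224.4709 = 52.7111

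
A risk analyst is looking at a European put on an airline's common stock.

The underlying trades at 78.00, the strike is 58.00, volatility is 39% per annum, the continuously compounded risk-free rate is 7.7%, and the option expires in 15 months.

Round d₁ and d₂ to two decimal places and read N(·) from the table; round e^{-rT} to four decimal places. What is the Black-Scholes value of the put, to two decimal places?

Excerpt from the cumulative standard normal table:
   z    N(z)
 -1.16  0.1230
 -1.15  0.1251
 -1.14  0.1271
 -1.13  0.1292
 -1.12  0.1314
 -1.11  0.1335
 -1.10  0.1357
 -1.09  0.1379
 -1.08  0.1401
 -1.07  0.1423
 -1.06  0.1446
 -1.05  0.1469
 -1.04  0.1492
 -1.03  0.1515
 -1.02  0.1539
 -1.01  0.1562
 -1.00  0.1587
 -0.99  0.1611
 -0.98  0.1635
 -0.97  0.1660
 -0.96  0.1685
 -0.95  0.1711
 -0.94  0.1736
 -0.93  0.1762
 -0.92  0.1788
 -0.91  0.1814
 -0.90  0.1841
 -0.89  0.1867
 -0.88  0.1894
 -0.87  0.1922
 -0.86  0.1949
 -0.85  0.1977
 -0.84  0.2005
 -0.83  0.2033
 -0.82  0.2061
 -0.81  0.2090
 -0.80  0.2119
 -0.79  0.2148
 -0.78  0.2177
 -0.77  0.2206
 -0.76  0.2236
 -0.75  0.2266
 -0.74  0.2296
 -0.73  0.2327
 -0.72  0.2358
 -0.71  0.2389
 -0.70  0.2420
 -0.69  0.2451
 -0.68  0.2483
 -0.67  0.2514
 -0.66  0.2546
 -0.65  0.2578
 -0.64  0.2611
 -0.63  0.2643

T = 1.25;  σ√T = 0.4360
d₁ = [ln(78/58) + (0.077 + ½·0.39²)·1.25] / (σ√T) = (0.2963 + 0.1913) / 0.4360 = 1.1182 ≈ 1.12
d₂ = 1.1182 − 0.4360 = 0.6822 ≈ 0.68
e^(−rT) = e^(−0.077·1.25) = 0.9082
N(−d₂) = N(-0.68) = 0.2483;  N(−d₁) = N(-1.12) = 0.1314
P = 58·0.9082·0.2483 − 78·0.1314 = 13.0794 − 10.2492 = 2.8302

2.83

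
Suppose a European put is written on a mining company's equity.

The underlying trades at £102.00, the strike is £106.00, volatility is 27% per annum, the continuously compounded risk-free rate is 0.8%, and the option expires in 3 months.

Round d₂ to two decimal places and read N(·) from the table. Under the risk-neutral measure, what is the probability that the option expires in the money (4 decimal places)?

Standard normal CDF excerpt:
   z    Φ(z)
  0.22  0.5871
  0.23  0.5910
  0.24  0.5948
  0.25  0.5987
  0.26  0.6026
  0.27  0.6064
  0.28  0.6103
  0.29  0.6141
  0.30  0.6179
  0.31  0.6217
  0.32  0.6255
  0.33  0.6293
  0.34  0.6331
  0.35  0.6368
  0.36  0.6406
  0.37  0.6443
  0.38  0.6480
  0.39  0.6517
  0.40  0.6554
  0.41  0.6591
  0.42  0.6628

0.6331

T = 0.25;  σ√T = 0.1350
d₁ = [ln(102/106) + (0.008 + ½·0.27²)·0.25] / (σ√T) = (-0.0385 + 0.0111) / 0.1350 = -0.2026 ≈ -0.20
d₂ = -0.2026 − 0.1350 = -0.3376 ≈ -0.34
Risk-neutral Pr[S_T < K] = N(−d₂) = N(0.34) = 0.6331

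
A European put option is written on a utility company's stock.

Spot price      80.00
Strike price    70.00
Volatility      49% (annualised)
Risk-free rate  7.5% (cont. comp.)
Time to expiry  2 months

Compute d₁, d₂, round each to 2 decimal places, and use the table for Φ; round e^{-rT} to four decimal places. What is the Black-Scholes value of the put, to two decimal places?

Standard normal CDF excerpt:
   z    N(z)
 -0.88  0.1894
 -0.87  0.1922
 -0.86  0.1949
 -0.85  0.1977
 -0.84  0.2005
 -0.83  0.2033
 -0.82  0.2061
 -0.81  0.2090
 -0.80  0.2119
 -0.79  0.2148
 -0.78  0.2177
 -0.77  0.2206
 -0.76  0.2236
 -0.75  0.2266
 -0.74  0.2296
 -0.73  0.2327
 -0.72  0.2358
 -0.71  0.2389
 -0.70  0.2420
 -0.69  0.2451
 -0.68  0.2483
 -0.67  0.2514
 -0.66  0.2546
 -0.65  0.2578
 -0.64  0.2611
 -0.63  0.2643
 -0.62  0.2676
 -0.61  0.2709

2.01

σ√T = 0.49·√0.1667 = 0.2000
d₁ = [ln(80/70) + (0.075 + ½·0.49²)·0.1667] / (σ√T) = (0.1335 + 0.0325) / 0.2000 = 0.8300 which rounds to 0.83
d₂ = 0.8300 − 0.2000 = 0.6300 which rounds to 0.63
exp(−rT) = exp(−0.075·0.1667) = 0.9876
N(−d₂) = N(-0.63) = 0.2643;  N(−d₁) = N(-0.83) = 0.2033
P = 70·0.9876·0.2643 − 80·0.2033 = 18.2716 − 16.2640 = 2.0076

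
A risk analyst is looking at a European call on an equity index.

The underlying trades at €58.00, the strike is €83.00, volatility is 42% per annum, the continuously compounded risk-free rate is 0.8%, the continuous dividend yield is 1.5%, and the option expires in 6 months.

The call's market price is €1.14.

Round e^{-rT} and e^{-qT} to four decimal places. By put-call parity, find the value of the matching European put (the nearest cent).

€26.24

e^(−qT) = e^(−0.015·0.5) = 0.9925;  e^(−rT) = e^(−0.008·0.5) = 0.9960
Put-call parity: C − P = S·e^(−qT) − K·e^(−rT) = 58·0.9925 − 83·0.9960 = 57.5650 − 82.6680 = -25.1030
P = C − (C − P) = 1.14 − (-25.1030) = 26.2430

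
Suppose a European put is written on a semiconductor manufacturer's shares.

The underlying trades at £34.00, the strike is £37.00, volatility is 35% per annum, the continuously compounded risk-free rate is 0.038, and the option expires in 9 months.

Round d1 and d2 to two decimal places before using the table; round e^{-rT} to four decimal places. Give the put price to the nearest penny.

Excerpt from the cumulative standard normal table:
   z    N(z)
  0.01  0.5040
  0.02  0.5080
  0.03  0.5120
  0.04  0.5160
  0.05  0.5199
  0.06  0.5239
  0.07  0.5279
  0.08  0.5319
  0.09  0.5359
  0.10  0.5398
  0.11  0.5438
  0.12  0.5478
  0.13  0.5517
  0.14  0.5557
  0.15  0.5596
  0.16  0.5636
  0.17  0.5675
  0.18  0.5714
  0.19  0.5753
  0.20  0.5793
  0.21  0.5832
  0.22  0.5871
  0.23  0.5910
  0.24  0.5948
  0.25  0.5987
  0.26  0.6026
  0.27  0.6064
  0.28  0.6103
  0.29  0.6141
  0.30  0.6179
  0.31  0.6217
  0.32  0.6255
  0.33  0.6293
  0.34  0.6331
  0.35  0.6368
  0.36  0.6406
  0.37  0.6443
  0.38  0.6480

σ√T = 0.35·√0.75 = 0.3031
d₁ = [ln(34/37) + (0.038 + 0.35²/2)·0.75] / 0.3031 = [-0.0846 + 0.0744] / 0.3031 = -0.0334 → -0.03
d₂ = d₁ − σ√T = -0.0334 − 0.3031 = -0.3365 → -0.34
exp(−rT) = exp(−0.038·0.75) = 0.9719
P = 37·0.9719·N(0.34) − 34·N(0.03) = 37·0.9719·0.6331 − 34·0.5120 = 22.7665 − 17.4080 = 5.3585

£5.36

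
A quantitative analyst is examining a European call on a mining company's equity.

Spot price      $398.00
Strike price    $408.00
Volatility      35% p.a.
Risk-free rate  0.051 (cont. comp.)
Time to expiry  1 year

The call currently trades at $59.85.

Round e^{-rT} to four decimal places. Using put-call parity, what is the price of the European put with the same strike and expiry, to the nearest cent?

$49.57

exp(−rT) = exp(−0.051·1) = 0.9503
Put-call parity: C − P = S − K·e^(−rT) = 398 − 408·0.9503 = 398 − 387.7224 = 10.2776
P = C − (C − P) = 59.85 − (10.2776) = 49.5724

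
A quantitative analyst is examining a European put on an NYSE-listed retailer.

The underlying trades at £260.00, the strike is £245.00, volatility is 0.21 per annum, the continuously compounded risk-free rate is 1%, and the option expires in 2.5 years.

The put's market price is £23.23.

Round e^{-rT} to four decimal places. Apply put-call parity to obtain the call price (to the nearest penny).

£44.28

exp(−rT) = exp(−0.01·2.5) = 0.9753
Put-call parity: C − P = S − K·e^(−rT) = 260 − 245·0.9753 = 260 − 238.9485 = 21.0515
C = P + (C − P) = 23.23 + (21.0515) = 44.2815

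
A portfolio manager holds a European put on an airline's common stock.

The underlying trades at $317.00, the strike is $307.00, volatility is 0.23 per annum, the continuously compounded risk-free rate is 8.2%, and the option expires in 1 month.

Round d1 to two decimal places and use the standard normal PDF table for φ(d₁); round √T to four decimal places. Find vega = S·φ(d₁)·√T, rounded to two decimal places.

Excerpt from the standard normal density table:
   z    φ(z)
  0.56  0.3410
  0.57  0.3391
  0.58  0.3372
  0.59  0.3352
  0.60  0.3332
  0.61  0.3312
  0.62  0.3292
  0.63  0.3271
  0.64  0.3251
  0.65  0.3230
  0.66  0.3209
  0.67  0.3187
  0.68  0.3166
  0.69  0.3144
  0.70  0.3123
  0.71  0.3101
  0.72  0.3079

30.13

σ√T = 0.23·√0.08333 = 0.0664
ln(S/K) + (r + σ²/2)T = ln(317/307) + (0.082 + 0.23²/2)·0.08333 = 0.0321 + 0.0090 = 0.0411
d₁ = 0.0411 / 0.0664 = 0.6189 → 0.62
√T = √0.08333 = 0.2887
φ(d₁) = φ(0.62) = 0.3292
vega = S·φ(d₁)·√T = 317·0.3292·0.2887 = 30.1277
(Vega is the same for a European call and put with the same parameters.)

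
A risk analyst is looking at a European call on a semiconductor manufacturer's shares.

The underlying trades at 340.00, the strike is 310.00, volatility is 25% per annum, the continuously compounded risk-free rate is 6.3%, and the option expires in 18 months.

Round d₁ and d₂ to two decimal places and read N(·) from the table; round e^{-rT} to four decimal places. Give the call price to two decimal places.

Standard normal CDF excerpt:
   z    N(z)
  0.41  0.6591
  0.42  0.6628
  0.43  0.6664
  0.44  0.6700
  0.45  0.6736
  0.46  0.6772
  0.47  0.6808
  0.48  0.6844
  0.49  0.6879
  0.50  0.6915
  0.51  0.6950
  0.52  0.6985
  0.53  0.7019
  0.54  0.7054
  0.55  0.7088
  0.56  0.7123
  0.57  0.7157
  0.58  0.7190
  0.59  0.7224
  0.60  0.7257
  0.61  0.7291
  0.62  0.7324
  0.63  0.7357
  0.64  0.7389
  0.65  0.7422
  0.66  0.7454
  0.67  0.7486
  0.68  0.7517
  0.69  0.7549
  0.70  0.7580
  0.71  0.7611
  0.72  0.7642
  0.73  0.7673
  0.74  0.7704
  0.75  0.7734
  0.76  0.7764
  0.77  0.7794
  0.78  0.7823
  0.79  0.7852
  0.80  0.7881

72.98

σ√T = 0.25 × 1.2247 = 0.3062
d₁ = [ln(340/310) + (0.063 + 0.25²/2)·1.5] / 0.3062 = [0.0924 + 0.1414] / 0.3062 = 0.7634 which rounds to 0.76
d₂ = d₁ − σ√T = 0.7634 − 0.3062 = 0.4572 which rounds to 0.46
exp(−rT) = exp(−0.063·1.5) = 0.9098
N(d₁) = N(0.76) = 0.7764;  N(d₂) = N(0.46) = 0.6772
C = 340·0.7764 − 310·0.9098·0.6772 = 263.9760 − 190.9961 = 72.9799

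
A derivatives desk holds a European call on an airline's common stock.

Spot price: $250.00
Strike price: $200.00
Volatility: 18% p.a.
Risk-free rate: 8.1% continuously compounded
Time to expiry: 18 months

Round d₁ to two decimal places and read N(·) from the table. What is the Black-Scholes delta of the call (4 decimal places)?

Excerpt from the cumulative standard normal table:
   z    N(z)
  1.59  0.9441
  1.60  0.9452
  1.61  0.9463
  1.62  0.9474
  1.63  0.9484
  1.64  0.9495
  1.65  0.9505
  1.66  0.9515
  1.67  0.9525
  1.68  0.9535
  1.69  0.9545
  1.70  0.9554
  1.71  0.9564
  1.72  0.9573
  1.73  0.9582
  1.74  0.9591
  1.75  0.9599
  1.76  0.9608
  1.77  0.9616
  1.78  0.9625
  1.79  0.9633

σ√T = 0.18 × 1.2247 = 0.2205
d₁ = [ln(250/200) + (0.081 + 0.18²/2)·1.5] / 0.2205 = [0.2231 + 0.1458] / 0.2205 = 1.6736 → 1.67
N(d₁) = N(1.67) = 0.9525
Δ_call = N(d₁) = 0.9525

0.9525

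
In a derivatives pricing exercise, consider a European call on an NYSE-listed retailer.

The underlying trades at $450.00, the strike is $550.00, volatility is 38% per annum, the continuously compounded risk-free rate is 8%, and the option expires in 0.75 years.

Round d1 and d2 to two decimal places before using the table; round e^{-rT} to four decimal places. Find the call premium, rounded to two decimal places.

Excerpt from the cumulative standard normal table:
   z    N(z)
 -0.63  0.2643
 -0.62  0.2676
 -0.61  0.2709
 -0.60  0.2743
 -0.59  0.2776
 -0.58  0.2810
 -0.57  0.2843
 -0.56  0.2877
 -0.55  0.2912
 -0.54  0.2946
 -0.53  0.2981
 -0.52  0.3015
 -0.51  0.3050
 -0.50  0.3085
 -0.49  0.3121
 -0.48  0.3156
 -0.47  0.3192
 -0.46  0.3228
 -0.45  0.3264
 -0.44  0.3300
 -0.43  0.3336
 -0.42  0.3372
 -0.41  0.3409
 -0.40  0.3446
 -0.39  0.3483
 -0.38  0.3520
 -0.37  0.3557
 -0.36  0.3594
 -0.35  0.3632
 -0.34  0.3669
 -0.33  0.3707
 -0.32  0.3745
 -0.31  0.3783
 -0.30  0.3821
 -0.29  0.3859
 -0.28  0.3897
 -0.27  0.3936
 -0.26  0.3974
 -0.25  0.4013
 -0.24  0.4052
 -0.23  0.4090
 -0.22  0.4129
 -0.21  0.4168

T = 0.75;  σ√T = 0.3291
d₁ = [ln(450/550) + (0.08 + 0.38²/2)·0.75] / 0.3291 = [-0.2007 + 0.1142] / 0.3291 = -0.2629 which rounds to -0.26
d₂ = d₁ − σ√T = -0.2629 − 0.3291 = -0.5920 which rounds to -0.59
exp(−rT) = exp(−0.08·0.75) = 0.9418
N(d₁) = N(-0.26) = 0.3974;  N(d₂) = N(-0.59) = 0.2776
C = 450·0.3974 − 550·0.9418·0.2776 = 178.8300 − 143.7940 = 35.0360

$35.04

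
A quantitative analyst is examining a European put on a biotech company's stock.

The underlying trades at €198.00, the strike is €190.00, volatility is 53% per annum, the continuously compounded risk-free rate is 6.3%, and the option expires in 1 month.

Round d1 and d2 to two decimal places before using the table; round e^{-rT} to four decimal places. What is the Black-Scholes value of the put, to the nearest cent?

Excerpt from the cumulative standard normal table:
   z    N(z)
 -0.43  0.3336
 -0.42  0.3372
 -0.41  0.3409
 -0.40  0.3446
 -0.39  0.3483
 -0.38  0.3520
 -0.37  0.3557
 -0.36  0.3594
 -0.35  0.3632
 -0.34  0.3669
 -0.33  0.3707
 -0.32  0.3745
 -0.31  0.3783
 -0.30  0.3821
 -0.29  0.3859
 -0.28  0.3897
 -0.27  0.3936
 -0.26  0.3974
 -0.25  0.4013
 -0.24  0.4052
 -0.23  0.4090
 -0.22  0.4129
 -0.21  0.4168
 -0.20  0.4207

€7.61

T = 0.08333;  σ√T = 0.1530
d₁ = [ln(198/190) + (0.063 + 0.53²/2)·0.08333] / 0.1530 = [0.0412 + 0.0170] / 0.1530 = 0.3804 ≈ 0.38
d₂ = d₁ − σ√T = 0.3804 − 0.1530 = 0.2274 ≈ 0.23
e^(−rT) = e^(−0.063·0.08333) = 0.9948
N(−d₂) = N(-0.23) = 0.4090;  N(−d₁) = N(-0.38) = 0.3520
P = 190·0.9948·0.4090 − 198·0.3520 = 77.3059 − 69.6960 = 7.6099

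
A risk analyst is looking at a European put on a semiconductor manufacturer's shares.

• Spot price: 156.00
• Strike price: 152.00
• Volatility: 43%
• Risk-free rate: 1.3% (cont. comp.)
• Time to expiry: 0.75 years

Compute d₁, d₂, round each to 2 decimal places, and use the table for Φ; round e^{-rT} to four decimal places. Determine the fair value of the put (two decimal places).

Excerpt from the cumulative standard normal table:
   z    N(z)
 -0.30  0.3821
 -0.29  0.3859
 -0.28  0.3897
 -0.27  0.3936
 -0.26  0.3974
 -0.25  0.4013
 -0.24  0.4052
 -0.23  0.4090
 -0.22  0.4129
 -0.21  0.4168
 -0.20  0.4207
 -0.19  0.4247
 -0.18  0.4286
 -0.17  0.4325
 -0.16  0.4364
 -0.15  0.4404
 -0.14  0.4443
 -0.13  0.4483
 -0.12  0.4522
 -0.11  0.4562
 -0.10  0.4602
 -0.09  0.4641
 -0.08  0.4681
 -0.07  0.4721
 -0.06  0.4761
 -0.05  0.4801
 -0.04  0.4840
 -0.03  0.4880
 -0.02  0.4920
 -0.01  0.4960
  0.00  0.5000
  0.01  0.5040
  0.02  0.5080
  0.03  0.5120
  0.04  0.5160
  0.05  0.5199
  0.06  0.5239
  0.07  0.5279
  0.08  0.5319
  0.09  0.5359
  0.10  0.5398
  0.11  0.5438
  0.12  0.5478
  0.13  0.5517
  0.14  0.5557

19.87

T = 0.75;  σ√T = 0.3724
d₁ = [ln(156/152) + (0.013 + 0.43²/2)·0.75] / 0.3724 = [0.0260 + 0.0791] / 0.3724 = 0.2821 ≈ 0.28
d₂ = d₁ − σ√T = 0.2821 − 0.3724 = -0.0903 ≈ -0.09
e^(−rT) = e^(−0.013·0.75) = 0.9903
N(−d₂) = N(0.09) = 0.5359;  N(−d₁) = N(-0.28) = 0.3897
P = 152·0.9903·0.5359 − 156·0.3897 = 80.6667 − 60.7932 = 19.8735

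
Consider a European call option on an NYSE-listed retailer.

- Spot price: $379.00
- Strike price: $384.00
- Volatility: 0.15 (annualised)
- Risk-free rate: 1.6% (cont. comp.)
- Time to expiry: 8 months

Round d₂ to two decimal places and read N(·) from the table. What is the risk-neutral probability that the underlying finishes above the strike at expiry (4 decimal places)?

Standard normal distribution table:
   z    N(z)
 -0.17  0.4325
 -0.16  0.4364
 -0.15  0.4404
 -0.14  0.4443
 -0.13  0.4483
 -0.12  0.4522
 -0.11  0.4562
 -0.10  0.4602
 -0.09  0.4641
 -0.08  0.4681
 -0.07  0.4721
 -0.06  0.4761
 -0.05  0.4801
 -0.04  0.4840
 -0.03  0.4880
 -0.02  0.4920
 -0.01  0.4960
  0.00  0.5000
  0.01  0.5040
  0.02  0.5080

0.4681

T = 0.6667;  σ√T = 0.1225
ln(S/K) + (r + σ²/2)T = ln(379/384) + (0.016 + 0.15²/2)·0.6667 = -0.0131 + 0.0182 = 0.0051
d₁ = 0.0051 / 0.1225 = 0.0413 ≈ 0.04
d₂ = d₁ − σ√T = 0.0413 − 0.1225 = -0.0812 ≈ -0.08
Risk-neutral Pr[S_T > K] = N(d₂) = N(-0.08) = 0.4681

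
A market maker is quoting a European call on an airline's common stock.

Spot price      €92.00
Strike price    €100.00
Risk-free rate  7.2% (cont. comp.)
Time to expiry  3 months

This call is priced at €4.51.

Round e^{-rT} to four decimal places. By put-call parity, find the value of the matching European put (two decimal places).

€10.73

e^(−rT) = e^(−0.072·0.25) = 0.9822
Put-call parity: C − P = S − K·e^(−rT) = 92 − 100·0.9822 = 92 − 98.2200 = -6.2200
P = C − (C − P) = 4.51 − (-6.2200) = 10.7300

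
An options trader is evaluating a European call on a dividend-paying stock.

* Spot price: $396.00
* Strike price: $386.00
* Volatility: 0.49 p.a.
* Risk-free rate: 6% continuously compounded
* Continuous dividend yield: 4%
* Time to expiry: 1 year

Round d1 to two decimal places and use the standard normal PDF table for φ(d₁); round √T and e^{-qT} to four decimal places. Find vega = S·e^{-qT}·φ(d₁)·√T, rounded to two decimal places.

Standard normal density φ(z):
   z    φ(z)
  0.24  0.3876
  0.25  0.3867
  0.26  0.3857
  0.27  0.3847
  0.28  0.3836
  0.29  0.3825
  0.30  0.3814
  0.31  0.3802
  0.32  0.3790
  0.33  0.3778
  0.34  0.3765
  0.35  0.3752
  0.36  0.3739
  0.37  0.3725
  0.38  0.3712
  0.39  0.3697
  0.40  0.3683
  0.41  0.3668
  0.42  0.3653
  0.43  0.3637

σ√T = 0.49·√1 = 0.4900
d₁ = [ln(396/386) + (0.06 − 0.04 + 0.49²/2)·1] / 0.4900 = [0.0256 + 0.1400] / 0.4900 = 0.3380 ⇒ 0.34
√T = √1 = 1.0000
φ(d₁) = φ(0.34) = 0.3765
exp(−qT) = exp(−0.04·1) = 0.9608
vega = S·exp(−qT)·φ(d₁)·√T = 396·0.9608·0.3765·1.0000 = 143.2495

143.25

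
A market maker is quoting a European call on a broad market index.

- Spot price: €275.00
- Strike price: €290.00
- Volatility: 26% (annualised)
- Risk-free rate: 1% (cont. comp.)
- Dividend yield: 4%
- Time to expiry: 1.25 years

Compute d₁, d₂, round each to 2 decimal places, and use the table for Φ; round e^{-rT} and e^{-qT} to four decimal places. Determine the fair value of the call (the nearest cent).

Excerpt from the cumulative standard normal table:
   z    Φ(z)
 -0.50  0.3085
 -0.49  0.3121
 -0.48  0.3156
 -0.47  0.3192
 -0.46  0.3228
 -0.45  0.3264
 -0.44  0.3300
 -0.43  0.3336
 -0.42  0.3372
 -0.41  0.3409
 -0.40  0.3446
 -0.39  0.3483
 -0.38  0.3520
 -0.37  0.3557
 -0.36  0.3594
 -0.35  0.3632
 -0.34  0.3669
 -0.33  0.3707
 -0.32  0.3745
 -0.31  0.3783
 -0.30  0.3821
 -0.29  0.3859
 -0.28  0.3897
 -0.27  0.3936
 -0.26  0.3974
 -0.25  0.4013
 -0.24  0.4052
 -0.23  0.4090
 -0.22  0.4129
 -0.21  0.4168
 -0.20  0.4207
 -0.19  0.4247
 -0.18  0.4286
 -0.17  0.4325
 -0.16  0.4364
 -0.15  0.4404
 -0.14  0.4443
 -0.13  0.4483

T = 1.25;  σ√T = 0.2907
d₁ = [ln(275/290) + (0.01 − 0.04 + 0.26²/2)·1.25] / 0.2907 = [-0.0531 + 0.0048] / 0.2907 = -0.1664 → -0.17
d₂ = d₁ − σ√T = -0.1664 − 0.2907 = -0.4571 → -0.46
exp(−qT) = exp(−0.04·1.25) = 0.9512;  exp(−rT) = exp(−0.01·1.25) = 0.9876
C = 275·0.9512·N(-0.17) − 290·0.9876·N(-0.46) = 275·0.9512·0.4325 − 290·0.9876·0.3228 = 113.1334 − 92.4512 = 20.6821

€20.68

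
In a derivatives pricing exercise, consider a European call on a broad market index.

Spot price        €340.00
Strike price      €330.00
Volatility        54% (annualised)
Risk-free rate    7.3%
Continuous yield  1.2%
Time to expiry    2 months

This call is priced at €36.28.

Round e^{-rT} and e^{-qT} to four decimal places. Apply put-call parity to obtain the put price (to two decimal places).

e^(−qT) = e^(−0.012·0.1667) = 0.9980;  e^(−rT) = e^(−0.073·0.1667) = 0.9879
Put-call parity: C − P = S·e^(−qT) − K·e^(−rT) = 340·0.9980 − 330·0.9879 = 339.3200 − 326.0070 = 13.3130
P = C − (C − P) = 36.28 − (13.3130) = 22.9670

€22.97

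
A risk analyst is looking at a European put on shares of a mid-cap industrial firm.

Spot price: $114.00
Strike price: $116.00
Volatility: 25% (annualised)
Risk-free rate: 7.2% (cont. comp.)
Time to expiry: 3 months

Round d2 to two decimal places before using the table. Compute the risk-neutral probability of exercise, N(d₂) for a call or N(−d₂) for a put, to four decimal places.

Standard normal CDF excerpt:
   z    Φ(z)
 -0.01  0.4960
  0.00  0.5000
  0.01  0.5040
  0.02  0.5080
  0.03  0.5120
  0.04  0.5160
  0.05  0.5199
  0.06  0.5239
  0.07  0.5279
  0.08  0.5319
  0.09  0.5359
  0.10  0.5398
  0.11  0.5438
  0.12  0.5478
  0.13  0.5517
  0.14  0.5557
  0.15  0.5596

0.5239

σ√T = 0.25 × 0.5000 = 0.1250
d₁ = [ln(114/116) + (0.072 + 0.25²/2)·0.25] / 0.1250 = [-0.0174 + 0.0258] / 0.1250 = 0.0674 ≈ 0.07
d₂ = d₁ − σ√T = 0.0674 − 0.1250 = -0.0576 ≈ -0.06
Risk-neutral Pr[S_T < K] = N(−d₂) = N(0.06) = 0.5239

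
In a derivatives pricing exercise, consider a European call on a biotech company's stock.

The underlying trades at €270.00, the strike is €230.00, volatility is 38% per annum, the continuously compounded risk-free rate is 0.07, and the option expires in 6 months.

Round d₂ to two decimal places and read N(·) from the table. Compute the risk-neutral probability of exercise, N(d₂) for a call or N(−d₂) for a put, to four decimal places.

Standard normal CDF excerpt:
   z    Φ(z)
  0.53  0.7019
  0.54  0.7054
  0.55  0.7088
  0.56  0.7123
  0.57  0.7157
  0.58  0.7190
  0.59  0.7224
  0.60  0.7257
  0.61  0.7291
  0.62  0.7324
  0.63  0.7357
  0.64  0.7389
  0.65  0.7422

σ√T = 0.38·√0.5 = 0.2687
d₁ = [ln(270/230) + (0.07 + 0.38²/2)·0.5] / 0.2687 = [0.1603 + 0.0711] / 0.2687 = 0.8613 ⇒ 0.86
d₂ = d₁ − σ√T = 0.8613 − 0.2687 = 0.5926 ⇒ 0.59
Risk-neutral Pr[S_T > K] = N(d₂) = N(0.59) = 0.7224

0.7224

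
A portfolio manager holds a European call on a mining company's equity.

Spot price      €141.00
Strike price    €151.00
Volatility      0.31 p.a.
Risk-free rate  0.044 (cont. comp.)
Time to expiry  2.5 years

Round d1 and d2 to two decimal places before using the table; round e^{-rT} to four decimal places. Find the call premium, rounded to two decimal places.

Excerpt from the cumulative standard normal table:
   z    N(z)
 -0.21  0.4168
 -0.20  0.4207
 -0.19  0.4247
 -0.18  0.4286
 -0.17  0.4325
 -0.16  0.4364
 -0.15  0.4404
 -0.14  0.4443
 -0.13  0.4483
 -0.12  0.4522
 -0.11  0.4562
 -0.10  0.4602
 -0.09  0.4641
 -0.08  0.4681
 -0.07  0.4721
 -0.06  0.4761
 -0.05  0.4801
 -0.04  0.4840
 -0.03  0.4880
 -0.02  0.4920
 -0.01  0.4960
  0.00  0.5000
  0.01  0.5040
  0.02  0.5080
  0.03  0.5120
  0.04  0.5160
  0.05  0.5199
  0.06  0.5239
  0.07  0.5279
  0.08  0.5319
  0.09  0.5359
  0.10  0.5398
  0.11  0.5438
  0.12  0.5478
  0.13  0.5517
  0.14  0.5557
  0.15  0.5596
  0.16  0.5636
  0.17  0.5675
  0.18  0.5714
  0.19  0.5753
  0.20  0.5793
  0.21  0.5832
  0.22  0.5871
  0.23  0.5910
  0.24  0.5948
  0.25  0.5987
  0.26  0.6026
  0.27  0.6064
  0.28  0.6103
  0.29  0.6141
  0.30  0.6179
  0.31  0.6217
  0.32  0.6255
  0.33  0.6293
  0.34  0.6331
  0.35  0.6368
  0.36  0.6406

σ√T = 0.31 × 1.5811 = 0.4902
ln(S/K) + (r + σ²/2)T = ln(141/151) + (0.044 + 0.31²/2)·2.5 = -0.0685 + 0.2301 = 0.1616
d₁ = 0.1616 / 0.4902 = 0.3297 ⇒ 0.33
d₂ = d₁ − σ√T = 0.3297 − 0.4902 = -0.1604 ⇒ -0.16
e^(−rT) = e^(−0.044·2.5) = 0.8958
N(d₁) = N(0.33) = 0.6293;  N(d₂) = N(-0.16) = 0.4364
C = 141·0.6293 − 151·0.8958·0.4364 = 88.7313 − 59.0300 = 29.7013

€29.70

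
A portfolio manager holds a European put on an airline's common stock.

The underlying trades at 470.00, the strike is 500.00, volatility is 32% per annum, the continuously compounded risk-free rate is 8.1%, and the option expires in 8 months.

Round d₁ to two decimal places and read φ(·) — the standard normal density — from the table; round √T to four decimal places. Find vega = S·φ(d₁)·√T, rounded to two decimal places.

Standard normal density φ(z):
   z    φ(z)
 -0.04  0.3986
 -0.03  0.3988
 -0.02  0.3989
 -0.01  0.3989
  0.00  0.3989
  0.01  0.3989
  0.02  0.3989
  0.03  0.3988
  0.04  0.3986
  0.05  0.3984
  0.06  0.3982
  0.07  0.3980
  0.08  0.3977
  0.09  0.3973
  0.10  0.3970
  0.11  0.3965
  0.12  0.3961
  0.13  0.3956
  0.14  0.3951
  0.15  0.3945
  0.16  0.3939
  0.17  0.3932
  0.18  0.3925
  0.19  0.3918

σ√T = 0.32·√0.6667 = 0.2613
ln(S/K) + (r + σ²/2)T = ln(470/500) + (0.081 + 0.32²/2)·0.6667 = -0.0619 + 0.0881 = 0.0263
d₁ = 0.0263 / 0.2613 = 0.1005 which rounds to 0.10
√T = √0.6667 = 0.8165
φ(d₁) = φ(0.10) = 0.3970
vega = S·φ(d₁)·√T = 470·0.3970·0.8165 = 152.3507
(Vega is the same for a European call and put with the same parameters.)

152.35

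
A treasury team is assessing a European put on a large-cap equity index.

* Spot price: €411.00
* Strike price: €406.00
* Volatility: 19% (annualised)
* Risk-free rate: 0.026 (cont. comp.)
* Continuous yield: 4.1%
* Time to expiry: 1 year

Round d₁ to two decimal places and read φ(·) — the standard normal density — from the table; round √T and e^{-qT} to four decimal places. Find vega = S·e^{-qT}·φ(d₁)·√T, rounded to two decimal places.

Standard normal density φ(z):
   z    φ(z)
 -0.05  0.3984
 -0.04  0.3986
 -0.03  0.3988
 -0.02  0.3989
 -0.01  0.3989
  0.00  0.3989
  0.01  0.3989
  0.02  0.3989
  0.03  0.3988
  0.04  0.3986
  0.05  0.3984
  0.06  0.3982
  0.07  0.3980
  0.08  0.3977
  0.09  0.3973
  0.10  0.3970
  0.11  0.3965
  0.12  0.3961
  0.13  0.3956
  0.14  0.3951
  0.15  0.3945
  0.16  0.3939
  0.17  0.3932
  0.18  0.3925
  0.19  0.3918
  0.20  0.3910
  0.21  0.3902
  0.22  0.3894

σ√T = 0.19·√1 = 0.1900
d₁ = [ln(411/406) + (0.026 − 0.041 + ½·0.19²)·1] / (σ√T) = (0.0122 + 0.0030) / 0.1900 = 0.0805 ≈ 0.08
√T = √1 = 1.0000
φ(d₁) = φ(0.08) = 0.3977
e^(−qT) = e^(−0.041·1) = 0.9598
vega = S·e^(−qT)·φ(d₁)·√T = 411·0.9598·0.3977·1.0000 = 156.8838

156.88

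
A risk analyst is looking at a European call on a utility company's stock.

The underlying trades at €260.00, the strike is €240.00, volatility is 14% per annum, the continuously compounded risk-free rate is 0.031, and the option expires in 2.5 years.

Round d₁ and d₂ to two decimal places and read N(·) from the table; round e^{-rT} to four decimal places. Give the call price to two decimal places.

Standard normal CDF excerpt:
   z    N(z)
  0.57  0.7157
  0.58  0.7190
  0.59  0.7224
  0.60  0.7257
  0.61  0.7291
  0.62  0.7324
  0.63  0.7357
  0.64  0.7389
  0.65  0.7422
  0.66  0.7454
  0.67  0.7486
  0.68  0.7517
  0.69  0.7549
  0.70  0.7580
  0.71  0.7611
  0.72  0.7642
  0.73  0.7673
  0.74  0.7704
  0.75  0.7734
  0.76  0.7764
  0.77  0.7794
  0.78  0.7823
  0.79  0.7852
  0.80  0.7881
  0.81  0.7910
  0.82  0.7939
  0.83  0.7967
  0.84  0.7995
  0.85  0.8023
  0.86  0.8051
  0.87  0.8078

T = 2.5;  σ√T = 0.2214
d₁ = [ln(260/240) + (0.031 + 0.14²/2)·2.5] / 0.2214 = [0.0800 + 0.1020] / 0.2214 = 0.8224 ⇒ 0.82
d₂ = d₁ − σ√T = 0.8224 − 0.2214 = 0.6010 ⇒ 0.60
exp(−rT) = exp(−0.031·2.5) = 0.9254
N(d₁) = N(0.82) = 0.7939;  N(d₂) = N(0.60) = 0.7257
C = 260·0.7939 − 240·0.9254·0.7257 = 206.4140 − 161.1751 = 45.2389

€45.24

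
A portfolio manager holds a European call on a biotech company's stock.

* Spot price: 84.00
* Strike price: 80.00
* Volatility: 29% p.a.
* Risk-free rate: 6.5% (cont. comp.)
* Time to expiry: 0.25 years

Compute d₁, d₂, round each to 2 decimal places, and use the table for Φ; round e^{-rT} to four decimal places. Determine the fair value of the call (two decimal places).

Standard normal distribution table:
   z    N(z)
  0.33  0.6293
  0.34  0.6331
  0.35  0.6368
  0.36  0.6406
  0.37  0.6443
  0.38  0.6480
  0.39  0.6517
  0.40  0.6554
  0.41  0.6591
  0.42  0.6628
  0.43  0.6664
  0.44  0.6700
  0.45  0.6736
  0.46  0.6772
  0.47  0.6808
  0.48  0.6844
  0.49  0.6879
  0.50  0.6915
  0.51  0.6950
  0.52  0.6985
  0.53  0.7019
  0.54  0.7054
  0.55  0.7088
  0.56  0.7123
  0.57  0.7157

T = 0.25;  σ√T = 0.1450
ln(S/K) + (r + σ²/2)T = ln(84/80) + (0.065 + 0.29²/2)·0.25 = 0.0488 + 0.0268 = 0.0756
d₁ = 0.0756 / 0.1450 = 0.5211 which rounds to 0.52
d₂ = d₁ − σ√T = 0.5211 − 0.1450 = 0.3761 which rounds to 0.38
exp(−rT) = exp(−0.065·0.25) = 0.9839
N(d₁) = N(0.52) = 0.6985;  N(d₂) = N(0.38) = 0.6480
C = 84·0.6985 − 80·0.9839·0.6480 = 58.6740 − 51.0054 = 7.6686

7.67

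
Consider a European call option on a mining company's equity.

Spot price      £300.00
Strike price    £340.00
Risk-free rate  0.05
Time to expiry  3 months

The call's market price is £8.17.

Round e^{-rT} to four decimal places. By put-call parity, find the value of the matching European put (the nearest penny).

£43.95

exp(−rT) = exp(−0.05·0.25) = 0.9876
Put-call parity: C − P = S − K·e^(−rT) = 300 − 340·0.9876 = 300 − 335.7840 = -35.7840
P = C − (C − P) = 8.17 − (-35.7840) = 43.9540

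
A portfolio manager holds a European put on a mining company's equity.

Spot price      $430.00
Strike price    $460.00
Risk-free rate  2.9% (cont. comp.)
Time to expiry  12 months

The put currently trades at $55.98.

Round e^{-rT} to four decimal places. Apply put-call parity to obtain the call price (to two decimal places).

$39.14

e^(−rT) = e^(−0.029·1) = 0.9714
Put-call parity: C − P = S − K·e^(−rT) = 430 − 460·0.9714 = 430 − 446.8440 = -16.8440
C = P + (C − P) = 55.98 + (-16.8440) = 39.1360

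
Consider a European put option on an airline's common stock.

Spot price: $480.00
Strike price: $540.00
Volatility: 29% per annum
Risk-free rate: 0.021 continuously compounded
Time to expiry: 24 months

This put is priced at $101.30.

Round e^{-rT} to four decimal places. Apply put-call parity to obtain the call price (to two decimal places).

$63.49

exp(−rT) = exp(−0.021·2) = 0.9589
Put-call parity: C − P = S − K·e^(−rT) = 480 − 540·0.9589 = 480 − 517.8060 = -37.8060
C = P + (C − P) = 101.30 + (-37.8060) = 63.4940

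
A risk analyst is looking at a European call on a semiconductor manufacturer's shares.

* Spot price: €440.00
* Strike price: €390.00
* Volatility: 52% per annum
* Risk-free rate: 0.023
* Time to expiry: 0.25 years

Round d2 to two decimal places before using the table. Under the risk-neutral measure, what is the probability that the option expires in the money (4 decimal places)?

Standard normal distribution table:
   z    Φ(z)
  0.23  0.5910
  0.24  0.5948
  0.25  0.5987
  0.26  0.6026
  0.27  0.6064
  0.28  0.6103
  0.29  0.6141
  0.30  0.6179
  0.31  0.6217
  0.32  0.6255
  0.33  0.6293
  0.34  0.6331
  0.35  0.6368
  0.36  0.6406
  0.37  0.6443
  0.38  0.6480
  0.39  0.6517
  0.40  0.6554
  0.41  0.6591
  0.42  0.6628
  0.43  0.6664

0.6406

σ√T = 0.52 × 0.5000 = 0.2600
ln(S/K) + (r + σ²/2)T = ln(440/390) + (0.023 + 0.52²/2)·0.25 = 0.1206 + 0.0396 = 0.1602
d₁ = 0.1602 / 0.2600 = 0.6161 which rounds to 0.62
d₂ = d₁ − σ√T = 0.6161 − 0.2600 = 0.3561 which rounds to 0.36
Risk-neutral Pr[S_T > K] = N(d₂) = N(0.36) = 0.6406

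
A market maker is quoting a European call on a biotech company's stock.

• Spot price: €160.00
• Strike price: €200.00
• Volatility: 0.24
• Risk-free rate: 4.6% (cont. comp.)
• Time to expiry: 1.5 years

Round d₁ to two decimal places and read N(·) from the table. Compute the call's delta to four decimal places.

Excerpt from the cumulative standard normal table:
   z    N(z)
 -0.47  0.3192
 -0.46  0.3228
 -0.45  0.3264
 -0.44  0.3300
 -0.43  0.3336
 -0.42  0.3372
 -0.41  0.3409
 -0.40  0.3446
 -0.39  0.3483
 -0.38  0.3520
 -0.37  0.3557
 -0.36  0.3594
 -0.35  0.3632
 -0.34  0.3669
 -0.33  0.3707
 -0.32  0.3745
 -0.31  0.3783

0.3520

σ√T = 0.24·√1.5 = 0.2939
d₁ = [ln(160/200) + (0.046 + 0.24²/2)·1.5] / 0.2939 = [-0.2231 + 0.1122] / 0.2939 = -0.3774 ≈ -0.38
N(d₁) = N(-0.38) = 0.3520
Δ_call = N(d₁) = 0.3520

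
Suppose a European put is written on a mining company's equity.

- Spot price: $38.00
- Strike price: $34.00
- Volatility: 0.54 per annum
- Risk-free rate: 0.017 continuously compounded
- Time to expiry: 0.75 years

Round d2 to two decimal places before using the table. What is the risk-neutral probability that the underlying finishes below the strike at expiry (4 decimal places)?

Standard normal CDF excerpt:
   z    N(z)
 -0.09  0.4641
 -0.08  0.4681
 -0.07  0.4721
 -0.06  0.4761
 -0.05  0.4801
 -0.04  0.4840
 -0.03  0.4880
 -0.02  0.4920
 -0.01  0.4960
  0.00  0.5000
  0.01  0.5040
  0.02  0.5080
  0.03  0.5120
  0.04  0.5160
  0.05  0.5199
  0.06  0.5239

0.4880

T = 0.75;  σ√T = 0.4677
d₁ = [ln(38/34) + (0.017 + 0.54²/2)·0.75] / 0.4677 = [0.1112 + 0.1221] / 0.4677 = 0.4989 ⇒ 0.50
d₂ = d₁ − σ√T = 0.4989 − 0.4677 = 0.0313 ⇒ 0.03
Pr(exercise) under Q = N(−d₂) = N(-0.03) = 0.4880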